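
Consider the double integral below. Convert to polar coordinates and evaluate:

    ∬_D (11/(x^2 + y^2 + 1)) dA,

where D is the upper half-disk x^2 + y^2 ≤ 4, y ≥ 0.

The region D is 0 ≤ r ≤ 2, 0 ≤ θ ≤ π in polar coordinates, where x = r cos(θ), y = r sin(θ), and dA = r dr dθ.

Under the substitution, the integrand becomes 11/(r^2 + 1), so

    ∬_D (11/(x^2 + y^2 + 1)) dA = ∫_{0}^{π} ∫_{0}^{2} (11/(r^2 + 1)) · r dr dθ.

Inner integral (in r): ∫_{0}^{2} (11/(r^2 + 1)) · r dr = 11log(5)/2.

Outer integral (in θ): ∫_{0}^{π} (11log(5)/2) dθ = 11π log(5)/2.

Therefore ∬_D (11/(x^2 + y^2 + 1)) dA = 11π log(5)/2.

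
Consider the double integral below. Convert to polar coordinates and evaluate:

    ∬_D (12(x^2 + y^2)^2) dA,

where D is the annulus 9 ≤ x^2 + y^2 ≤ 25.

The region D is 3 ≤ r ≤ 5, 0 ≤ θ ≤ 2π in polar coordinates, where x = r cos(θ), y = r sin(θ), and dA = r dr dθ.

Under the substitution, the integrand becomes 12r^4, so

    ∬_D (12(x^2 + y^2)^2) dA = ∫_{0}^{2π} ∫_{3}^{5} (12r^4) · r dr dθ.

Inner integral (in r): ∫_{3}^{5} (12r^4) · r dr = 29792.

Outer integral (in θ): ∫_{0}^{2π} (29792) dθ = 59584π.

Therefore ∬_D (12(x^2 + y^2)^2) dA = 59584π.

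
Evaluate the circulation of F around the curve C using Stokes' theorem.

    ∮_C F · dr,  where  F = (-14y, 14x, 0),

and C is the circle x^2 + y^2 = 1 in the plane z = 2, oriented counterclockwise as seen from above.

Let S be the flat disk x^2 + y^2 ≤ 1 in the plane z = 2, with upward unit normal n̂ = ẑ. By Stokes' theorem,

    ∮_C F · dr = ∬_S (∇ × F) · n̂ dS = ∬_D (curl F)_z dA,

where D is the disk x^2 + y^2 ≤ 1.

Compute the curl of F = (-14y, 14x, 0):
    (∇ × F)_x = ∂F_z/∂y - ∂F_y/∂z = 0,
    (∇ × F)_y = ∂F_x/∂z - ∂F_z/∂x = 0,
    (∇ × F)_z = ∂F_y/∂x - ∂F_x/∂y = 28.

On z = 2, (curl F)_z = 28.

Convert to polar (x = r cos θ, y = r sin θ, dA = r dr dθ); the integrand becomes 28, so

    ∬_D (curl F)_z dA = ∫_0^{2π} ∫_0^{1} (28) · r dr dθ.

Inner (r from 0 to 1): 14.
Outer (θ from 0 to 2π): 28π.

Therefore ∮_C F · dr = 28π.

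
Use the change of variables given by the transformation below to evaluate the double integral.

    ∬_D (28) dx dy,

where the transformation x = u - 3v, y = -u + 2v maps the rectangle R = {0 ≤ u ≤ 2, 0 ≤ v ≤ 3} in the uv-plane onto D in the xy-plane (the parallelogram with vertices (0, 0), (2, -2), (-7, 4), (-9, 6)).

Compute the Jacobian determinant of (x, y) with respect to (u, v):

    ∂(x,y)/∂(u,v) = | 1  -3 | = (1)(2) - (-3)(-1) = -1.
                   | -1  2 |

Its absolute value is |J| = 1 (the area scaling factor).

Substituting x = u - 3v, y = -u + 2v into the integrand,

    28 → 28,

so the integral becomes

    ∬_R (28) · |J| du dv = ∫_0^2 ∫_0^3 (28) dv du.

Inner (v): 84.
Outer (u): 168.

Therefore ∬_D (28) dx dy = 168.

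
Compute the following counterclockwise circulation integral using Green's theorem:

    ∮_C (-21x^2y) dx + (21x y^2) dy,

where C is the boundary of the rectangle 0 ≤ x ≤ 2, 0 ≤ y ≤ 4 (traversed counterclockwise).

Green's theorem converts the closed line integral into a double integral over the enclosed region D:

    ∮_C P dx + Q dy = ∬_D (∂Q/∂x - ∂P/∂y) dA.

Here P = -21x^2y, Q = 21x y^2, so

    ∂Q/∂x = 21y^2,    ∂P/∂y = -21x^2,
    ∂Q/∂x - ∂P/∂y = 21x^2 + 21y^2.

D is the region 0 ≤ x ≤ 2, 0 ≤ y ≤ 4. Evaluating the double integral:

    ∬_D (21x^2 + 21y^2) dA = ∫_0^{2} ∫_0^{4} (21x^2 + 21y^2) dy dx.

Inner (y from 0 to 4): 84x^2 + 448.
Outer (x from 0 to 2): 1120.

Therefore ∮_C P dx + Q dy = 1120.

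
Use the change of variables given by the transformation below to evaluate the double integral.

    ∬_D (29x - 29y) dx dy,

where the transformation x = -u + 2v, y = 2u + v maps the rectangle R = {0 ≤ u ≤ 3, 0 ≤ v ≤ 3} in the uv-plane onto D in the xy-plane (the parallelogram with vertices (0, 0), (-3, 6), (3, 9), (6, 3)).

Compute the Jacobian determinant of (x, y) with respect to (u, v):

    ∂(x,y)/∂(u,v) = | -1  2 | = (-1)(1) - (2)(2) = -5.
                   | 2  1 |

Its absolute value is |J| = 5 (the area scaling factor).

Substituting x = -u + 2v, y = 2u + v into the integrand,

    29x - 29y → -87u + 29v,

so the integral becomes

    ∬_R (-87u + 29v) · |J| du dv = ∫_0^3 ∫_0^3 (-435u + 145v) dv du.

Inner (v): 1305/2 - 1305u.
Outer (u): -3915.

Therefore ∬_D (29x - 29y) dx dy = -3915.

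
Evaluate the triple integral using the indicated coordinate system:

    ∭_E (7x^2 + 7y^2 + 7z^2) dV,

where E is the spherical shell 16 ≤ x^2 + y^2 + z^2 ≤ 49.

In spherical coordinates, x = ρ sin(φ) cos(θ), y = ρ sin(φ) sin(θ), z = ρ cos(φ), and dV = ρ^2 sin(φ) dρ dφ dθ.

The integrand becomes 7ρ^2, so

    ∭_E (7x^2 + 7y^2 + 7z^2) dV = ∫_{0}^{2π} ∫_{0}^{π} ∫_{4}^{7} (7ρ^2) · ρ^2 sin(φ) dρ dφ dθ.

Inner (ρ): 110481sin(φ)/5.
Middle (φ): 220962/5.
Outer (θ): 441924π/5.

Therefore the triple integral equals 441924π/5.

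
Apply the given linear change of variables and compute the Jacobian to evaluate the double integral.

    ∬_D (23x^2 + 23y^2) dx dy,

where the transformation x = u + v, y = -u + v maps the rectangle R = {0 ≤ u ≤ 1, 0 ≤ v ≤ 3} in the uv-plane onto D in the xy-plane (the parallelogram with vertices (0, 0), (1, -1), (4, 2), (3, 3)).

Compute the Jacobian determinant of (x, y) with respect to (u, v):

    ∂(x,y)/∂(u,v) = | 1  1 | = (1)(1) - (1)(-1) = 2.
                   | -1  1 |

Its absolute value is |J| = 2 (the area scaling factor).

Substituting x = u + v, y = -u + v into the integrand,

    23x^2 + 23y^2 → 46u^2 + 46v^2,

so the integral becomes

    ∬_R (46u^2 + 46v^2) · |J| du dv = ∫_0^1 ∫_0^3 (92u^2 + 92v^2) dv du.

Inner (v): 276u^2 + 828.
Outer (u): 920.

Therefore ∬_D (23x^2 + 23y^2) dx dy = 920.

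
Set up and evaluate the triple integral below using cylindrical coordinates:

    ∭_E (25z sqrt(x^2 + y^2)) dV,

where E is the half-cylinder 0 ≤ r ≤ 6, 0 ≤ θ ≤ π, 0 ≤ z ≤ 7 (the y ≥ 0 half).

In cylindrical coordinates, x = r cos(θ), y = r sin(θ), z = z, and dV = r dr dθ dz.

The integrand becomes 25r z, so

    ∭_E (25z sqrt(x^2 + y^2)) dV = ∫_{0}^{π} ∫_{0}^{6} ∫_{0}^{7} (25r z) · r dz dr dθ.

Inner (z): 1225r^2/2.
Middle (r from 0 to 6): 44100.
Outer (θ): 44100π.

Therefore the triple integral equals 44100π.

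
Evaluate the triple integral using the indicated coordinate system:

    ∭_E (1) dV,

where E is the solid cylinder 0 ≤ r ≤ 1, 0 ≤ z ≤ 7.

In cylindrical coordinates, x = r cos(θ), y = r sin(θ), z = z, and dV = r dr dθ dz.

The integrand becomes 1, so

    ∭_E (1) dV = ∫_{0}^{2π} ∫_{0}^{1} ∫_{0}^{7} (1) · r dz dr dθ.

Inner (z): 7r.
Middle (r from 0 to 1): 7/2.
Outer (θ): 7π.

Therefore the triple integral equals 7π.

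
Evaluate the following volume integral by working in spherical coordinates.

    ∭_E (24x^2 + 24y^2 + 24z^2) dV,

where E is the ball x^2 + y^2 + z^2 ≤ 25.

In spherical coordinates, x = ρ sin(φ) cos(θ), y = ρ sin(φ) sin(θ), z = ρ cos(φ), and dV = ρ^2 sin(φ) dρ dφ dθ.

The integrand becomes 24ρ^2, so

    ∭_E (24x^2 + 24y^2 + 24z^2) dV = ∫_{0}^{2π} ∫_{0}^{π} ∫_{0}^{5} (24ρ^2) · ρ^2 sin(φ) dρ dφ dθ.

Inner (ρ): 15000sin(φ).
Middle (φ): 30000.
Outer (θ): 60000π.

Therefore the triple integral equals 60000π.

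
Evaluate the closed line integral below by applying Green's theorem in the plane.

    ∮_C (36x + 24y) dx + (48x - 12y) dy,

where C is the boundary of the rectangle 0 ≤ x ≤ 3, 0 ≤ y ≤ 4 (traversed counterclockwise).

Green's theorem converts the closed line integral into a double integral over the enclosed region D:

    ∮_C P dx + Q dy = ∬_D (∂Q/∂x - ∂P/∂y) dA.

Here P = 36x + 24y, Q = 48x - 12y, so

    ∂Q/∂x = 48,    ∂P/∂y = 24,
    ∂Q/∂x - ∂P/∂y = 24.

D is the region 0 ≤ x ≤ 3, 0 ≤ y ≤ 4. Evaluating the double integral:

    ∬_D (24) dA = ∫_0^{3} ∫_0^{4} (24) dy dx.

Inner (y from 0 to 4): 96.
Outer (x from 0 to 3): 288.

Therefore ∮_C P dx + Q dy = 288.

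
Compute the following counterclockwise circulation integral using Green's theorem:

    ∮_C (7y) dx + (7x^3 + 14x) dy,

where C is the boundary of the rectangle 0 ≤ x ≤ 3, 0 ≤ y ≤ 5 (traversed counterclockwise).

Green's theorem converts the closed line integral into a double integral over the enclosed region D:

    ∮_C P dx + Q dy = ∬_D (∂Q/∂x - ∂P/∂y) dA.

Here P = 7y, Q = 7x^3 + 14x, so

    ∂Q/∂x = 21x^2 + 14,    ∂P/∂y = 7,
    ∂Q/∂x - ∂P/∂y = 21x^2 + 7.

D is the region 0 ≤ x ≤ 3, 0 ≤ y ≤ 5. Evaluating the double integral:

    ∬_D (21x^2 + 7) dA = ∫_0^{3} ∫_0^{5} (21x^2 + 7) dy dx.

Inner (y from 0 to 5): 105x^2 + 35.
Outer (x from 0 to 3): 1050.

Therefore ∮_C P dx + Q dy = 1050.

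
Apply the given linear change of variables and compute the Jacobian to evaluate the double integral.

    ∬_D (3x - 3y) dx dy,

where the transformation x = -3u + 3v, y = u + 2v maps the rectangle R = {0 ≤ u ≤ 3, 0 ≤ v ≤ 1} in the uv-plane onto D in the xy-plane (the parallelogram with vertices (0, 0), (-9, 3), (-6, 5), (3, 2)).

Compute the Jacobian determinant of (x, y) with respect to (u, v):

    ∂(x,y)/∂(u,v) = | -3  3 | = (-3)(2) - (3)(1) = -9.
                   | 1  2 |

Its absolute value is |J| = 9 (the area scaling factor).

Substituting x = -3u + 3v, y = u + 2v into the integrand,

    3x - 3y → -12u + 3v,

so the integral becomes

    ∬_R (-12u + 3v) · |J| du dv = ∫_0^3 ∫_0^1 (-108u + 27v) dv du.

Inner (v): 27/2 - 108u.
Outer (u): -891/2.

Therefore ∬_D (3x - 3y) dx dy = -891/2.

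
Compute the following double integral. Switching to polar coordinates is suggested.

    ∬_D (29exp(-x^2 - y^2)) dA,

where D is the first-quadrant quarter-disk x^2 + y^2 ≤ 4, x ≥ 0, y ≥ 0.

The region D is 0 ≤ r ≤ 2, 0 ≤ θ ≤ π/2 in polar coordinates, where x = r cos(θ), y = r sin(θ), and dA = r dr dθ.

Under the substitution, the integrand becomes 29exp(-r^2), so

    ∬_D (29exp(-x^2 - y^2)) dA = ∫_{0}^{π/2} ∫_{0}^{2} (29exp(-r^2)) · r dr dθ.

Inner integral (in r): ∫_{0}^{2} (29exp(-r^2)) · r dr = 29/2 - 29exp(-4)/2.

Outer integral (in θ): ∫_{0}^{π/2} (29/2 - 29exp(-4)/2) dθ = -29π (1 - exp(4))exp(-4)/4.

Therefore ∬_D (29exp(-x^2 - y^2)) dA = -29π (1 - exp(4))exp(-4)/4.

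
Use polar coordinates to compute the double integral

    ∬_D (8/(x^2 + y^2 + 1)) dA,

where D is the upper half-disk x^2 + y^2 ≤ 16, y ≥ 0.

The region D is 0 ≤ r ≤ 4, 0 ≤ θ ≤ π in polar coordinates, where x = r cos(θ), y = r sin(θ), and dA = r dr dθ.

Under the substitution, the integrand becomes 8/(r^2 + 1), so

    ∬_D (8/(x^2 + y^2 + 1)) dA = ∫_{0}^{π} ∫_{0}^{4} (8/(r^2 + 1)) · r dr dθ.

Inner integral (in r): ∫_{0}^{4} (8/(r^2 + 1)) · r dr = log(83521).

Outer integral (in θ): ∫_{0}^{π} (log(83521)) dθ = log(83521^π).

Therefore ∬_D (8/(x^2 + y^2 + 1)) dA = log(83521^π).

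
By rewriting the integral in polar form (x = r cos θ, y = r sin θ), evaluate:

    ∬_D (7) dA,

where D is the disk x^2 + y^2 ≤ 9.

The region D is 0 ≤ r ≤ 3, 0 ≤ θ ≤ 2π in polar coordinates, where x = r cos(θ), y = r sin(θ), and dA = r dr dθ.

Under the substitution, the integrand becomes 7, so

    ∬_D (7) dA = ∫_{0}^{2π} ∫_{0}^{3} (7) · r dr dθ.

Inner integral (in r): ∫_{0}^{3} (7) · r dr = 63/2.

Outer integral (in θ): ∫_{0}^{2π} (63/2) dθ = 63π.

Therefore ∬_D (7) dA = 63π.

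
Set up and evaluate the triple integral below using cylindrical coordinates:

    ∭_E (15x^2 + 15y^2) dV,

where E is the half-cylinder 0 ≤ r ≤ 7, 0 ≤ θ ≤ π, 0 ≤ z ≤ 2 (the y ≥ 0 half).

In cylindrical coordinates, x = r cos(θ), y = r sin(θ), z = z, and dV = r dr dθ dz.

The integrand becomes 15r^2, so

    ∭_E (15x^2 + 15y^2) dV = ∫_{0}^{π} ∫_{0}^{7} ∫_{0}^{2} (15r^2) · r dz dr dθ.

Inner (z): 30r^3.
Middle (r from 0 to 7): 36015/2.
Outer (θ): 36015π/2.

Therefore the triple integral equals 36015π/2.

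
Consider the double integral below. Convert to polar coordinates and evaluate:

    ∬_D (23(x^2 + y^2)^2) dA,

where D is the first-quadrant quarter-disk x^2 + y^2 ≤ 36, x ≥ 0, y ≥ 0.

The region D is 0 ≤ r ≤ 6, 0 ≤ θ ≤ π/2 in polar coordinates, where x = r cos(θ), y = r sin(θ), and dA = r dr dθ.

Under the substitution, the integrand becomes 23r^4, so

    ∬_D (23(x^2 + y^2)^2) dA = ∫_{0}^{π/2} ∫_{0}^{6} (23r^4) · r dr dθ.

Inner integral (in r): ∫_{0}^{6} (23r^4) · r dr = 178848.

Outer integral (in θ): ∫_{0}^{π/2} (178848) dθ = 89424π.

Therefore ∬_D (23(x^2 + y^2)^2) dA = 89424π.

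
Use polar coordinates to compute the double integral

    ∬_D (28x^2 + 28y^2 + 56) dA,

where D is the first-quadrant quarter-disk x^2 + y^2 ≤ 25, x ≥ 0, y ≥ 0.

The region D is 0 ≤ r ≤ 5, 0 ≤ θ ≤ π/2 in polar coordinates, where x = r cos(θ), y = r sin(θ), and dA = r dr dθ.

Under the substitution, the integrand becomes 28r^2 + 56, so

    ∬_D (28x^2 + 28y^2 + 56) dA = ∫_{0}^{π/2} ∫_{0}^{5} (28r^2 + 56) · r dr dθ.

Inner integral (in r): ∫_{0}^{5} (28r^2 + 56) · r dr = 5075.

Outer integral (in θ): ∫_{0}^{π/2} (5075) dθ = 5075π/2.

Therefore ∬_D (28x^2 + 28y^2 + 56) dA = 5075π/2.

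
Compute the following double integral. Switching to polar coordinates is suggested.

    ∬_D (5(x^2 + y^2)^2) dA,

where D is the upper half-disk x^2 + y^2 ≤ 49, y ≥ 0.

The region D is 0 ≤ r ≤ 7, 0 ≤ θ ≤ π in polar coordinates, where x = r cos(θ), y = r sin(θ), and dA = r dr dθ.

Under the substitution, the integrand becomes 5r^4, so

    ∬_D (5(x^2 + y^2)^2) dA = ∫_{0}^{π} ∫_{0}^{7} (5r^4) · r dr dθ.

Inner integral (in r): ∫_{0}^{7} (5r^4) · r dr = 588245/6.

Outer integral (in θ): ∫_{0}^{π} (588245/6) dθ = 588245π/6.

Therefore ∬_D (5(x^2 + y^2)^2) dA = 588245π/6.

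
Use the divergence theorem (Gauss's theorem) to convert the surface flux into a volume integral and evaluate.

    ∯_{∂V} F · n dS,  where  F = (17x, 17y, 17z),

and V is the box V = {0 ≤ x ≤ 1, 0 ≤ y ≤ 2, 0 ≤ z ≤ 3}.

By the divergence theorem,

    ∯_{∂V} F · n dS = ∭_V (∇ · F) dV.

Compute the divergence:
    ∇ · F = ∂F_x/∂x + ∂F_y/∂y + ∂F_z/∂z = 17 + 17 + 17 = 51.

V is a rectangular box, so dV = dx dy dz with 0 ≤ x ≤ 1, 0 ≤ y ≤ 2, 0 ≤ z ≤ 3.

Integrate (51) over V as an iterated integral:

    ∭_V (∇·F) dV = ∫_0^{1} ∫_0^{2} ∫_0^{3} (51) dz dy dx.

Inner (z from 0 to 3): 153.
Middle (y from 0 to 2): 306.
Outer (x from 0 to 1): 306.

Therefore ∯_{∂V} F · n dS = 306.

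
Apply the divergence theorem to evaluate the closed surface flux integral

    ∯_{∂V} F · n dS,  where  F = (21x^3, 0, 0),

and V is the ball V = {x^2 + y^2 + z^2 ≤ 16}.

By the divergence theorem,

    ∯_{∂V} F · n dS = ∭_V (∇ · F) dV.

Compute the divergence:
    ∇ · F = ∂F_x/∂x + ∂F_y/∂y + ∂F_z/∂z = 63x^2 + 0 + 0 = 63x^2.

In spherical coordinates, x = ρ sin(φ) cos(θ), y = ρ sin(φ) sin(θ), z = ρ cos(φ), dV = ρ^2 sin(φ) dρ dφ dθ, with 0 ≤ ρ ≤ 4, 0 ≤ φ ≤ π, 0 ≤ θ ≤ 2π.

The integrand, after substitution and multiplying by the volume element, becomes (63ρ^2sin(φ)^2cos(θ)^2) · ρ^2 sin(φ), so

    ∭_V (∇·F) dV = ∫_0^{2π} ∫_0^{π} ∫_0^{4} (63ρ^2sin(φ)^2cos(θ)^2) · ρ^2 sin(φ) dρ dφ dθ.

Inner (ρ from 0 to 4): 64512sin(φ)^3cos(θ)^2/5.
Middle (φ from 0 to π): 86016cos(θ)^2/5.
Outer (θ from 0 to 2π): 86016π/5.

Therefore ∯_{∂V} F · n dS = 86016π/5.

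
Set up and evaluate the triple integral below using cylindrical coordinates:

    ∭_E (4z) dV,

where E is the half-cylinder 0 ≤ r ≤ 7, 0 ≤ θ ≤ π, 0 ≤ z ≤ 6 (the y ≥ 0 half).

In cylindrical coordinates, x = r cos(θ), y = r sin(θ), z = z, and dV = r dr dθ dz.

The integrand becomes 4z, so

    ∭_E (4z) dV = ∫_{0}^{π} ∫_{0}^{7} ∫_{0}^{6} (4z) · r dz dr dθ.

Inner (z): 72r.
Middle (r from 0 to 7): 1764.
Outer (θ): 1764π.

Therefore the triple integral equals 1764π.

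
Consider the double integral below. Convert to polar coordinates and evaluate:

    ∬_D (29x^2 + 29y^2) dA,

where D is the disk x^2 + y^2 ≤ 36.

The region D is 0 ≤ r ≤ 6, 0 ≤ θ ≤ 2π in polar coordinates, where x = r cos(θ), y = r sin(θ), and dA = r dr dθ.

Under the substitution, the integrand becomes 29r^2, so

    ∬_D (29x^2 + 29y^2) dA = ∫_{0}^{2π} ∫_{0}^{6} (29r^2) · r dr dθ.

Inner integral (in r): ∫_{0}^{6} (29r^2) · r dr = 9396.

Outer integral (in θ): ∫_{0}^{2π} (9396) dθ = 18792π.

Therefore ∬_D (29x^2 + 29y^2) dA = 18792π.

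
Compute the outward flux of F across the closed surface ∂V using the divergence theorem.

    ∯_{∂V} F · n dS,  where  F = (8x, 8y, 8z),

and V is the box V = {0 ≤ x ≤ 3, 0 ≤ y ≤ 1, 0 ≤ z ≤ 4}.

By the divergence theorem,

    ∯_{∂V} F · n dS = ∭_V (∇ · F) dV.

Compute the divergence:
    ∇ · F = ∂F_x/∂x + ∂F_y/∂y + ∂F_z/∂z = 8 + 8 + 8 = 24.

V is a rectangular box, so dV = dx dy dz with 0 ≤ x ≤ 3, 0 ≤ y ≤ 1, 0 ≤ z ≤ 4.

Integrate (24) over V as an iterated integral:

    ∭_V (∇·F) dV = ∫_0^{3} ∫_0^{1} ∫_0^{4} (24) dz dy dx.

Inner (z from 0 to 4): 96.
Middle (y from 0 to 1): 96.
Outer (x from 0 to 3): 288.

Therefore ∯_{∂V} F · n dS = 288.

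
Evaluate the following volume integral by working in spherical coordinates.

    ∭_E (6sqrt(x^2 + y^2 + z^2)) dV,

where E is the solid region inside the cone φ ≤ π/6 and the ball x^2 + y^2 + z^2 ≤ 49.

In spherical coordinates, x = ρ sin(φ) cos(θ), y = ρ sin(φ) sin(θ), z = ρ cos(φ), and dV = ρ^2 sin(φ) dρ dφ dθ.

The integrand becomes 6ρ, so

    ∭_E (6sqrt(x^2 + y^2 + z^2)) dV = ∫_{0}^{2π} ∫_{0}^{π/6} ∫_{0}^{7} (6ρ) · ρ^2 sin(φ) dρ dφ dθ.

Inner (ρ): 7203sin(φ)/2.
Middle (φ): 7203/2 - 7203sqrt(3)/4.
Outer (θ): 7203π (2 - sqrt(3))/2.

Therefore the triple integral equals 7203π (2 - sqrt(3))/2.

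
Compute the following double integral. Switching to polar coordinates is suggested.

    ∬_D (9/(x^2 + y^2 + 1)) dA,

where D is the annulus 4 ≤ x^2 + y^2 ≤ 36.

The region D is 2 ≤ r ≤ 6, 0 ≤ θ ≤ 2π in polar coordinates, where x = r cos(θ), y = r sin(θ), and dA = r dr dθ.

Under the substitution, the integrand becomes 9/(r^2 + 1), so

    ∬_D (9/(x^2 + y^2 + 1)) dA = ∫_{0}^{2π} ∫_{2}^{6} (9/(r^2 + 1)) · r dr dθ.

Inner integral (in r): ∫_{2}^{6} (9/(r^2 + 1)) · r dr = log(1874161sqrt(185)/3125).

Outer integral (in θ): ∫_{0}^{2π} (log(1874161sqrt(185)/3125)) dθ = log((1874161sqrt(185)/3125)^(2π)).

Therefore ∬_D (9/(x^2 + y^2 + 1)) dA = log((1874161sqrt(185)/3125)^(2π)).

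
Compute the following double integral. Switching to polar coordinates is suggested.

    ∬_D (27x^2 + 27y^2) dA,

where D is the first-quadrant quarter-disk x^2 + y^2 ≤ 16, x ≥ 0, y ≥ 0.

The region D is 0 ≤ r ≤ 4, 0 ≤ θ ≤ π/2 in polar coordinates, where x = r cos(θ), y = r sin(θ), and dA = r dr dθ.

Under the substitution, the integrand becomes 27r^2, so

    ∬_D (27x^2 + 27y^2) dA = ∫_{0}^{π/2} ∫_{0}^{4} (27r^2) · r dr dθ.

Inner integral (in r): ∫_{0}^{4} (27r^2) · r dr = 1728.

Outer integral (in θ): ∫_{0}^{π/2} (1728) dθ = 864π.

Therefore ∬_D (27x^2 + 27y^2) dA = 864π.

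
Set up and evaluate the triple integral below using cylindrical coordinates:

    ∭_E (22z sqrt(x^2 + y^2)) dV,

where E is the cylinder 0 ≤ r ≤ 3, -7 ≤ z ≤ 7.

In cylindrical coordinates, x = r cos(θ), y = r sin(θ), z = z, and dV = r dr dθ dz.

The integrand becomes 22r z, so

    ∭_E (22z sqrt(x^2 + y^2)) dV = ∫_{0}^{2π} ∫_{0}^{3} ∫_{-7}^{7} (22r z) · r dz dr dθ.

Inner (z): 0.
Middle (r from 0 to 3): 0.
Outer (θ): 0.

Therefore the triple integral equals 0.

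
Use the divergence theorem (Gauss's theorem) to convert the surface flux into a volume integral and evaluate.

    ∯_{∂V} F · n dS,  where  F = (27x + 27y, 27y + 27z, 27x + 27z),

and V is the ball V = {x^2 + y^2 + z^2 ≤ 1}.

By the divergence theorem,

    ∯_{∂V} F · n dS = ∭_V (∇ · F) dV.

Compute the divergence:
    ∇ · F = ∂F_x/∂x + ∂F_y/∂y + ∂F_z/∂z = 27 + 27 + 27 = 81.

In spherical coordinates, x = ρ sin(φ) cos(θ), y = ρ sin(φ) sin(θ), z = ρ cos(φ), dV = ρ^2 sin(φ) dρ dφ dθ, with 0 ≤ ρ ≤ 1, 0 ≤ φ ≤ π, 0 ≤ θ ≤ 2π.

The integrand, after substitution and multiplying by the volume element, becomes (81) · ρ^2 sin(φ), so

    ∭_V (∇·F) dV = ∫_0^{2π} ∫_0^{π} ∫_0^{1} (81) · ρ^2 sin(φ) dρ dφ dθ.

Inner (ρ from 0 to 1): 27sin(φ).
Middle (φ from 0 to π): 54.
Outer (θ from 0 to 2π): 108π.

Therefore ∯_{∂V} F · n dS = 108π.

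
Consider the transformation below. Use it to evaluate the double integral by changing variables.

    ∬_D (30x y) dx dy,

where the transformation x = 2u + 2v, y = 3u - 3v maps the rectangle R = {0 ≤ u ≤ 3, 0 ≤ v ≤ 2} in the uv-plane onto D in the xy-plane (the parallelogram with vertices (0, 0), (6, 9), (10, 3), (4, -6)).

Compute the Jacobian determinant of (x, y) with respect to (u, v):

    ∂(x,y)/∂(u,v) = | 2  2 | = (2)(-3) - (2)(3) = -12.
                   | 3  -3 |

Its absolute value is |J| = 12 (the area scaling factor).

Substituting x = 2u + 2v, y = 3u - 3v into the integrand,

    30x y → 180u^2 - 180v^2,

so the integral becomes

    ∬_R (180u^2 - 180v^2) · |J| du dv = ∫_0^3 ∫_0^2 (2160u^2 - 2160v^2) dv du.

Inner (v): 4320u^2 - 5760.
Outer (u): 21600.

Therefore ∬_D (30x y) dx dy = 21600.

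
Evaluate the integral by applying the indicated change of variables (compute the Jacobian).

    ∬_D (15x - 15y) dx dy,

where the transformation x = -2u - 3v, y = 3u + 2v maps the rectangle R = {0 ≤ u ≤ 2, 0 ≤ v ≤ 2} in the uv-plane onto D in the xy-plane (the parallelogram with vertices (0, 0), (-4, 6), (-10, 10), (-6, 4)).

Compute the Jacobian determinant of (x, y) with respect to (u, v):

    ∂(x,y)/∂(u,v) = | -2  -3 | = (-2)(2) - (-3)(3) = 5.
                   | 3  2 |

Its absolute value is |J| = 5 (the area scaling factor).

Substituting x = -2u - 3v, y = 3u + 2v into the integrand,

    15x - 15y → -75u - 75v,

so the integral becomes

    ∬_R (-75u - 75v) · |J| du dv = ∫_0^2 ∫_0^2 (-375u - 375v) dv du.

Inner (v): -750u - 750.
Outer (u): -3000.

Therefore ∬_D (15x - 15y) dx dy = -3000.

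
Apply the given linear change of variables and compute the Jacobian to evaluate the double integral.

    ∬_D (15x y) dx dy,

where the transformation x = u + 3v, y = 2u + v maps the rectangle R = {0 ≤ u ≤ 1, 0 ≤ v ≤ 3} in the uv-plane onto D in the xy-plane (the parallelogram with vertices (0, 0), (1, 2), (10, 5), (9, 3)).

Compute the Jacobian determinant of (x, y) with respect to (u, v):

    ∂(x,y)/∂(u,v) = | 1  3 | = (1)(1) - (3)(2) = -5.
                   | 2  1 |

Its absolute value is |J| = 5 (the area scaling factor).

Substituting x = u + 3v, y = 2u + v into the integrand,

    15x y → 30u^2 + 105u v + 45v^2,

so the integral becomes

    ∬_R (30u^2 + 105u v + 45v^2) · |J| du dv = ∫_0^1 ∫_0^3 (150u^2 + 525u v + 225v^2) dv du.

Inner (v): 450u^2 + 4725u/2 + 2025.
Outer (u): 13425/4.

Therefore ∬_D (15x y) dx dy = 13425/4.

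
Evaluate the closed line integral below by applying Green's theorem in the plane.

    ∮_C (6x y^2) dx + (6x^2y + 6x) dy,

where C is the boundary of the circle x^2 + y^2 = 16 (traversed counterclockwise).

Green's theorem converts the closed line integral into a double integral over the enclosed region D:

    ∮_C P dx + Q dy = ∬_D (∂Q/∂x - ∂P/∂y) dA.

Here P = 6x y^2, Q = 6x^2y + 6x, so

    ∂Q/∂x = 12x y + 6,    ∂P/∂y = 12x y,
    ∂Q/∂x - ∂P/∂y = 6.

D is the region x^2 + y^2 ≤ 16. Evaluating the double integral:

In polar coordinates (x = r cos θ, y = r sin θ, dA = r dr dθ) the integrand becomes 6, so

    ∬_D (6) dA = ∫_0^{2π} ∫_0^{4} (6) · r dr dθ.

Inner (r from 0 to 4): 48.
Outer (θ from 0 to 2π): 96π.

Therefore ∮_C P dx + Q dy = 96π.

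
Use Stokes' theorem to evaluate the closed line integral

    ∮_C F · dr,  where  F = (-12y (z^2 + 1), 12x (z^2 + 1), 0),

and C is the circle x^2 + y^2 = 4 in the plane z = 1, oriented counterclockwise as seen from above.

Let S be the flat disk x^2 + y^2 ≤ 4 in the plane z = 1, with upward unit normal n̂ = ẑ. By Stokes' theorem,

    ∮_C F · dr = ∬_S (∇ × F) · n̂ dS = ∬_D (curl F)_z dA,

where D is the disk x^2 + y^2 ≤ 4.

Compute the curl of F = (-12y (z^2 + 1), 12x (z^2 + 1), 0):
    (∇ × F)_x = ∂F_z/∂y - ∂F_y/∂z = -24x z,
    (∇ × F)_y = ∂F_x/∂z - ∂F_z/∂x = -24y z,
    (∇ × F)_z = ∂F_y/∂x - ∂F_x/∂y = 24z^2 + 24.

On z = 1, (curl F)_z = 48.

Convert to polar (x = r cos θ, y = r sin θ, dA = r dr dθ); the integrand becomes 48, so

    ∬_D (curl F)_z dA = ∫_0^{2π} ∫_0^{2} (48) · r dr dθ.

Inner (r from 0 to 2): 96.
Outer (θ from 0 to 2π): 192π.

Therefore ∮_C F · dr = 192π.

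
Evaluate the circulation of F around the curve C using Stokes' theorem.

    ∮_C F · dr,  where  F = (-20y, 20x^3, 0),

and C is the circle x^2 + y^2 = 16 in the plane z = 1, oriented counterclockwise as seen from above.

Let S be the flat disk x^2 + y^2 ≤ 16 in the plane z = 1, with upward unit normal n̂ = ẑ. By Stokes' theorem,

    ∮_C F · dr = ∬_S (∇ × F) · n̂ dS = ∬_D (curl F)_z dA,

where D is the disk x^2 + y^2 ≤ 16.

Compute the curl of F = (-20y, 20x^3, 0):
    (∇ × F)_x = ∂F_z/∂y - ∂F_y/∂z = 0,
    (∇ × F)_y = ∂F_x/∂z - ∂F_z/∂x = 0,
    (∇ × F)_z = ∂F_y/∂x - ∂F_x/∂y = 60x^2 + 20.

On z = 1, (curl F)_z = 60x^2 + 20.

Convert to polar (x = r cos θ, y = r sin θ, dA = r dr dθ); the integrand becomes 60r^2cos(θ)^2 + 20, so

    ∬_D (curl F)_z dA = ∫_0^{2π} ∫_0^{4} (60r^2cos(θ)^2 + 20) · r dr dθ.

Inner (r from 0 to 4): 3840cos(θ)^2 + 160.
Outer (θ from 0 to 2π): 4160π.

Therefore ∮_C F · dr = 4160π.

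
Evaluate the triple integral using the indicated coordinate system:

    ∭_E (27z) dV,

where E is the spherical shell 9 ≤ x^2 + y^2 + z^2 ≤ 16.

In spherical coordinates, x = ρ sin(φ) cos(θ), y = ρ sin(φ) sin(θ), z = ρ cos(φ), and dV = ρ^2 sin(φ) dρ dφ dθ.

The integrand becomes 27ρ cos(φ), so

    ∭_E (27z) dV = ∫_{0}^{2π} ∫_{0}^{π} ∫_{3}^{4} (27ρ cos(φ)) · ρ^2 sin(φ) dρ dφ dθ.

Inner (ρ): 4725sin(2φ)/8.
Middle (φ): 0.
Outer (θ): 0.

Therefore the triple integral equals 0.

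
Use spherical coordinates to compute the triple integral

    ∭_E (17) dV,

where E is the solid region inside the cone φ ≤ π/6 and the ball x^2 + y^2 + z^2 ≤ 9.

In spherical coordinates, x = ρ sin(φ) cos(θ), y = ρ sin(φ) sin(θ), z = ρ cos(φ), and dV = ρ^2 sin(φ) dρ dφ dθ.

The integrand becomes 17, so

    ∭_E (17) dV = ∫_{0}^{2π} ∫_{0}^{π/6} ∫_{0}^{3} (17) · ρ^2 sin(φ) dρ dφ dθ.

Inner (ρ): 153sin(φ).
Middle (φ): 153 - 153sqrt(3)/2.
Outer (θ): 153π (2 - sqrt(3)).

Therefore the triple integral equals 153π (2 - sqrt(3)).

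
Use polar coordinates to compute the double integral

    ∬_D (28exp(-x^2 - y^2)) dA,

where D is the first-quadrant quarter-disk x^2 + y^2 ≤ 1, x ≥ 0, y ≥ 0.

The region D is 0 ≤ r ≤ 1, 0 ≤ θ ≤ π/2 in polar coordinates, where x = r cos(θ), y = r sin(θ), and dA = r dr dθ.

Under the substitution, the integrand becomes 28exp(-r^2), so

    ∬_D (28exp(-x^2 - y^2)) dA = ∫_{0}^{π/2} ∫_{0}^{1} (28exp(-r^2)) · r dr dθ.

Inner integral (in r): ∫_{0}^{1} (28exp(-r^2)) · r dr = 14 - 14exp(-1).

Outer integral (in θ): ∫_{0}^{π/2} (14 - 14exp(-1)) dθ = -7π exp(-1) + 7π.

Therefore ∬_D (28exp(-x^2 - y^2)) dA = -7π exp(-1) + 7π.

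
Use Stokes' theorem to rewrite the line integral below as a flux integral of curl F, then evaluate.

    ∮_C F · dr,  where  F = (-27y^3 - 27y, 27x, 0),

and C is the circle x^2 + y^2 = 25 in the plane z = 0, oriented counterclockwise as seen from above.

Let S be the flat disk x^2 + y^2 ≤ 25 in the plane z = 0, with upward unit normal n̂ = ẑ. By Stokes' theorem,

    ∮_C F · dr = ∬_S (∇ × F) · n̂ dS = ∬_D (curl F)_z dA,

where D is the disk x^2 + y^2 ≤ 25.

Compute the curl of F = (-27y^3 - 27y, 27x, 0):
    (∇ × F)_x = ∂F_z/∂y - ∂F_y/∂z = 0,
    (∇ × F)_y = ∂F_x/∂z - ∂F_z/∂x = 0,
    (∇ × F)_z = ∂F_y/∂x - ∂F_x/∂y = 81y^2 + 54.

On z = 0, (curl F)_z = 81y^2 + 54.

Convert to polar (x = r cos θ, y = r sin θ, dA = r dr dθ); the integrand becomes 81r^2sin(θ)^2 + 54, so

    ∬_D (curl F)_z dA = ∫_0^{2π} ∫_0^{5} (81r^2sin(θ)^2 + 54) · r dr dθ.

Inner (r from 0 to 5): 50625sin(θ)^2/4 + 675.
Outer (θ from 0 to 2π): 56025π/4.

Therefore ∮_C F · dr = 56025π/4.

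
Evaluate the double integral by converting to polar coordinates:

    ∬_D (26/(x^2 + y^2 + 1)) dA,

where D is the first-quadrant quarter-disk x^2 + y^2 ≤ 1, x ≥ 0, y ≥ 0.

The region D is 0 ≤ r ≤ 1, 0 ≤ θ ≤ π/2 in polar coordinates, where x = r cos(θ), y = r sin(θ), and dA = r dr dθ.

Under the substitution, the integrand becomes 26/(r^2 + 1), so

    ∬_D (26/(x^2 + y^2 + 1)) dA = ∫_{0}^{π/2} ∫_{0}^{1} (26/(r^2 + 1)) · r dr dθ.

Inner integral (in r): ∫_{0}^{1} (26/(r^2 + 1)) · r dr = log(8192).

Outer integral (in θ): ∫_{0}^{π/2} (log(8192)) dθ = log(8192^(π/2)).

Therefore ∬_D (26/(x^2 + y^2 + 1)) dA = log(8192^(π/2)).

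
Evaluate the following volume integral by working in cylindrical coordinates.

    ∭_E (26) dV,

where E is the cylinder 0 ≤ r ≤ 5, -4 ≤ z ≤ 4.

In cylindrical coordinates, x = r cos(θ), y = r sin(θ), z = z, and dV = r dr dθ dz.

The integrand becomes 26, so

    ∭_E (26) dV = ∫_{0}^{2π} ∫_{0}^{5} ∫_{-4}^{4} (26) · r dz dr dθ.

Inner (z): 208r.
Middle (r from 0 to 5): 2600.
Outer (θ): 5200π.

Therefore the triple integral equals 5200π.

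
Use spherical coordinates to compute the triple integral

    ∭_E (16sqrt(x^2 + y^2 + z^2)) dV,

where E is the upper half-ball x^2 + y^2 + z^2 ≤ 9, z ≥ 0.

In spherical coordinates, x = ρ sin(φ) cos(θ), y = ρ sin(φ) sin(θ), z = ρ cos(φ), and dV = ρ^2 sin(φ) dρ dφ dθ.

The integrand becomes 16ρ, so

    ∭_E (16sqrt(x^2 + y^2 + z^2)) dV = ∫_{0}^{2π} ∫_{0}^{π/2} ∫_{0}^{3} (16ρ) · ρ^2 sin(φ) dρ dφ dθ.

Inner (ρ): 324sin(φ).
Middle (φ): 324.
Outer (θ): 648π.

Therefore the triple integral equals 648π.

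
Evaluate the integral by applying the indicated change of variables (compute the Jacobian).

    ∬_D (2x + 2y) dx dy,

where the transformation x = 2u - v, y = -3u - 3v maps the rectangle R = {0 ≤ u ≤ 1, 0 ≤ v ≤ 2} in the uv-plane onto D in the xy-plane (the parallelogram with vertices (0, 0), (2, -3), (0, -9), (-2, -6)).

Compute the Jacobian determinant of (x, y) with respect to (u, v):

    ∂(x,y)/∂(u,v) = | 2  -1 | = (2)(-3) - (-1)(-3) = -9.
                   | -3  -3 |

Its absolute value is |J| = 9 (the area scaling factor).

Substituting x = 2u - v, y = -3u - 3v into the integrand,

    2x + 2y → -2u - 8v,

so the integral becomes

    ∬_R (-2u - 8v) · |J| du dv = ∫_0^1 ∫_0^2 (-18u - 72v) dv du.

Inner (v): -36u - 144.
Outer (u): -162.

Therefore ∬_D (2x + 2y) dx dy = -162.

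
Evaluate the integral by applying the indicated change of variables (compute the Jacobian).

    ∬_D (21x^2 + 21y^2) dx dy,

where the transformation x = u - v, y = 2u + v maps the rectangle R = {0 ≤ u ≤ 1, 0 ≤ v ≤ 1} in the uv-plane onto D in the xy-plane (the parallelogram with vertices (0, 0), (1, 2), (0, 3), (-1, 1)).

Compute the Jacobian determinant of (x, y) with respect to (u, v):

    ∂(x,y)/∂(u,v) = | 1  -1 | = (1)(1) - (-1)(2) = 3.
                   | 2  1 |

Its absolute value is |J| = 3 (the area scaling factor).

Substituting x = u - v, y = 2u + v into the integrand,

    21x^2 + 21y^2 → 105u^2 + 42u v + 42v^2,

so the integral becomes

    ∬_R (105u^2 + 42u v + 42v^2) · |J| du dv = ∫_0^1 ∫_0^1 (315u^2 + 126u v + 126v^2) dv du.

Inner (v): 315u^2 + 63u + 42.
Outer (u): 357/2.

Therefore ∬_D (21x^2 + 21y^2) dx dy = 357/2.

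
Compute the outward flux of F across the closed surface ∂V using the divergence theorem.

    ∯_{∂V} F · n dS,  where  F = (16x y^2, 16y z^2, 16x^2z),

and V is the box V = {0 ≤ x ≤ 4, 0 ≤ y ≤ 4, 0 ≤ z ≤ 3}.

By the divergence theorem,

    ∯_{∂V} F · n dS = ∭_V (∇ · F) dV.

Compute the divergence:
    ∇ · F = ∂F_x/∂x + ∂F_y/∂y + ∂F_z/∂z = 16y^2 + 16z^2 + 16x^2 = 16x^2 + 16y^2 + 16z^2.

V is a rectangular box, so dV = dx dy dz with 0 ≤ x ≤ 4, 0 ≤ y ≤ 4, 0 ≤ z ≤ 3.

Integrate (16x^2 + 16y^2 + 16z^2) over V as an iterated integral:

    ∭_V (∇·F) dV = ∫_0^{4} ∫_0^{4} ∫_0^{3} (16x^2 + 16y^2 + 16z^2) dz dy dx.

Inner (z from 0 to 3): 48x^2 + 48y^2 + 144.
Middle (y from 0 to 4): 192x^2 + 1600.
Outer (x from 0 to 4): 10496.

Therefore ∯_{∂V} F · n dS = 10496.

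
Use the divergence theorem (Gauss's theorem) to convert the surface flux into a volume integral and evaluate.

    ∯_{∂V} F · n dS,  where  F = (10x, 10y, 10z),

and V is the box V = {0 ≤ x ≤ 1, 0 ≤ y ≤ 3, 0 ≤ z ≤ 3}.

By the divergence theorem,

    ∯_{∂V} F · n dS = ∭_V (∇ · F) dV.

Compute the divergence:
    ∇ · F = ∂F_x/∂x + ∂F_y/∂y + ∂F_z/∂z = 10 + 10 + 10 = 30.

V is a rectangular box, so dV = dx dy dz with 0 ≤ x ≤ 1, 0 ≤ y ≤ 3, 0 ≤ z ≤ 3.

Integrate (30) over V as an iterated integral:

    ∭_V (∇·F) dV = ∫_0^{1} ∫_0^{3} ∫_0^{3} (30) dz dy dx.

Inner (z from 0 to 3): 90.
Middle (y from 0 to 3): 270.
Outer (x from 0 to 1): 270.

Therefore ∯_{∂V} F · n dS = 270.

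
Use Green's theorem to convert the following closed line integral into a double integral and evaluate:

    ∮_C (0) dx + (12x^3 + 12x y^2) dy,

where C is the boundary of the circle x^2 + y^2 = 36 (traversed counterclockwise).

Green's theorem converts the closed line integral into a double integral over the enclosed region D:

    ∮_C P dx + Q dy = ∬_D (∂Q/∂x - ∂P/∂y) dA.

Here P = 0, Q = 12x^3 + 12x y^2, so

    ∂Q/∂x = 36x^2 + 12y^2,    ∂P/∂y = 0,
    ∂Q/∂x - ∂P/∂y = 36x^2 + 12y^2.

D is the region x^2 + y^2 ≤ 36. Evaluating the double integral:

In polar coordinates (x = r cos θ, y = r sin θ, dA = r dr dθ) the integrand becomes 12r^2(cos(2θ) + 2), so

    ∬_D (36x^2 + 12y^2) dA = ∫_0^{2π} ∫_0^{6} (12r^2(cos(2θ) + 2)) · r dr dθ.

Inner (r from 0 to 6): 3888cos(2θ) + 7776.
Outer (θ from 0 to 2π): 15552π.

Therefore ∮_C P dx + Q dy = 15552π.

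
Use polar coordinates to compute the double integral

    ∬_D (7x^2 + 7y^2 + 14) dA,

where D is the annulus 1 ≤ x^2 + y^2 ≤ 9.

The region D is 1 ≤ r ≤ 3, 0 ≤ θ ≤ 2π in polar coordinates, where x = r cos(θ), y = r sin(θ), and dA = r dr dθ.

Under the substitution, the integrand becomes 7r^2 + 14, so

    ∬_D (7x^2 + 7y^2 + 14) dA = ∫_{0}^{2π} ∫_{1}^{3} (7r^2 + 14) · r dr dθ.

Inner integral (in r): ∫_{1}^{3} (7r^2 + 14) · r dr = 196.

Outer integral (in θ): ∫_{0}^{2π} (196) dθ = 392π.

Therefore ∬_D (7x^2 + 7y^2 + 14) dA = 392π.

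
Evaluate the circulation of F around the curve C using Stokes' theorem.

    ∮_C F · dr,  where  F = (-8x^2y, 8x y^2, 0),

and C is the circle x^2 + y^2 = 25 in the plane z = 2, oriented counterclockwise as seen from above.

Let S be the flat disk x^2 + y^2 ≤ 25 in the plane z = 2, with upward unit normal n̂ = ẑ. By Stokes' theorem,

    ∮_C F · dr = ∬_S (∇ × F) · n̂ dS = ∬_D (curl F)_z dA,

where D is the disk x^2 + y^2 ≤ 25.

Compute the curl of F = (-8x^2y, 8x y^2, 0):
    (∇ × F)_x = ∂F_z/∂y - ∂F_y/∂z = 0,
    (∇ × F)_y = ∂F_x/∂z - ∂F_z/∂x = 0,
    (∇ × F)_z = ∂F_y/∂x - ∂F_x/∂y = 8x^2 + 8y^2.

On z = 2, (curl F)_z = 8x^2 + 8y^2.

Convert to polar (x = r cos θ, y = r sin θ, dA = r dr dθ); the integrand becomes 8r^2, so

    ∬_D (curl F)_z dA = ∫_0^{2π} ∫_0^{5} (8r^2) · r dr dθ.

Inner (r from 0 to 5): 1250.
Outer (θ from 0 to 2π): 2500π.

Therefore ∮_C F · dr = 2500π.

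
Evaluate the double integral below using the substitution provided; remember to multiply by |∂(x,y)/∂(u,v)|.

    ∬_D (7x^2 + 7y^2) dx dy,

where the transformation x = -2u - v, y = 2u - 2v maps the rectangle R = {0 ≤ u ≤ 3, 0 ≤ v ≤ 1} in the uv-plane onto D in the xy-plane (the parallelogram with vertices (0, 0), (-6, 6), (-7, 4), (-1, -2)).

Compute the Jacobian determinant of (x, y) with respect to (u, v):

    ∂(x,y)/∂(u,v) = | -2  -1 | = (-2)(-2) - (-1)(2) = 6.
                   | 2  -2 |

Its absolute value is |J| = 6 (the area scaling factor).

Substituting x = -2u - v, y = 2u - 2v into the integrand,

    7x^2 + 7y^2 → 56u^2 - 28u v + 35v^2,

so the integral becomes

    ∬_R (56u^2 - 28u v + 35v^2) · |J| du dv = ∫_0^3 ∫_0^1 (336u^2 - 168u v + 210v^2) dv du.

Inner (v): 336u^2 - 84u + 70.
Outer (u): 2856.

Therefore ∬_D (7x^2 + 7y^2) dx dy = 2856.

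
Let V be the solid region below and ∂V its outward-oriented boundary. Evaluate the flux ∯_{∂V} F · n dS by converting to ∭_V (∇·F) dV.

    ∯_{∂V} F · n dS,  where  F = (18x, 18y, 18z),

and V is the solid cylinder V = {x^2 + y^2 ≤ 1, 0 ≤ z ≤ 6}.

By the divergence theorem,

    ∯_{∂V} F · n dS = ∭_V (∇ · F) dV.

Compute the divergence:
    ∇ · F = ∂F_x/∂x + ∂F_y/∂y + ∂F_z/∂z = 18 + 18 + 18 = 54.

In cylindrical coordinates, x = r cos(θ), y = r sin(θ), z = z, dV = r dr dθ dz, with 0 ≤ r ≤ 1, 0 ≤ θ ≤ 2π, 0 ≤ z ≤ 6.

The integrand, after substitution and multiplying by the volume element, becomes (54) · r, so

    ∭_V (∇·F) dV = ∫_0^{2π} ∫_0^{1} ∫_0^{6} (54) · r dz dr dθ.

Inner (z from 0 to 6): 324r.
Middle (r from 0 to 1): 162.
Outer (θ from 0 to 2π): 324π.

Therefore ∯_{∂V} F · n dS = 324π.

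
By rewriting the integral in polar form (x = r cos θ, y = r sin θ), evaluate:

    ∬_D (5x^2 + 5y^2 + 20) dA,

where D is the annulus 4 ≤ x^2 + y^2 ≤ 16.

The region D is 2 ≤ r ≤ 4, 0 ≤ θ ≤ 2π in polar coordinates, where x = r cos(θ), y = r sin(θ), and dA = r dr dθ.

Under the substitution, the integrand becomes 5r^2 + 20, so

    ∬_D (5x^2 + 5y^2 + 20) dA = ∫_{0}^{2π} ∫_{2}^{4} (5r^2 + 20) · r dr dθ.

Inner integral (in r): ∫_{2}^{4} (5r^2 + 20) · r dr = 420.

Outer integral (in θ): ∫_{0}^{2π} (420) dθ = 840π.

Therefore ∬_D (5x^2 + 5y^2 + 20) dA = 840π.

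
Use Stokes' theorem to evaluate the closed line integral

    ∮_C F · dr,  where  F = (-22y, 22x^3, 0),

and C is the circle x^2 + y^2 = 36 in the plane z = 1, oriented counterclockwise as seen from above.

Let S be the flat disk x^2 + y^2 ≤ 36 in the plane z = 1, with upward unit normal n̂ = ẑ. By Stokes' theorem,

    ∮_C F · dr = ∬_S (∇ × F) · n̂ dS = ∬_D (curl F)_z dA,

where D is the disk x^2 + y^2 ≤ 36.

Compute the curl of F = (-22y, 22x^3, 0):
    (∇ × F)_x = ∂F_z/∂y - ∂F_y/∂z = 0,
    (∇ × F)_y = ∂F_x/∂z - ∂F_z/∂x = 0,
    (∇ × F)_z = ∂F_y/∂x - ∂F_x/∂y = 66x^2 + 22.

On z = 1, (curl F)_z = 66x^2 + 22.

Convert to polar (x = r cos θ, y = r sin θ, dA = r dr dθ); the integrand becomes 66r^2cos(θ)^2 + 22, so

    ∬_D (curl F)_z dA = ∫_0^{2π} ∫_0^{6} (66r^2cos(θ)^2 + 22) · r dr dθ.

Inner (r from 0 to 6): 21384cos(θ)^2 + 396.
Outer (θ from 0 to 2π): 22176π.

Therefore ∮_C F · dr = 22176π.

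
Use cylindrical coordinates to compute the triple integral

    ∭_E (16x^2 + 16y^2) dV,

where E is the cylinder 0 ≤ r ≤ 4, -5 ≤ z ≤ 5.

In cylindrical coordinates, x = r cos(θ), y = r sin(θ), z = z, and dV = r dr dθ dz.

The integrand becomes 16r^2, so

    ∭_E (16x^2 + 16y^2) dV = ∫_{0}^{2π} ∫_{0}^{4} ∫_{-5}^{5} (16r^2) · r dz dr dθ.

Inner (z): 160r^3.
Middle (r from 0 to 4): 10240.
Outer (θ): 20480π.

Therefore the triple integral equals 20480π.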